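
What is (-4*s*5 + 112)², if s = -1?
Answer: 17424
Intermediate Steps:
(-4*s*5 + 112)² = (-4*(-1)*5 + 112)² = (4*5 + 112)² = (20 + 112)² = 132² = 17424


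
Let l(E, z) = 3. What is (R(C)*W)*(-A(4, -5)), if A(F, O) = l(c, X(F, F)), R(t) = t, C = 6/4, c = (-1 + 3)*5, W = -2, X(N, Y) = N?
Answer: 9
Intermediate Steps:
c = 10 (c = 2*5 = 10)
C = 3/2 (C = 6*(1/4) = 3/2 ≈ 1.5000)
A(F, O) = 3
(R(C)*W)*(-A(4, -5)) = ((3/2)*(-2))*(-1*3) = -3*(-3) = 9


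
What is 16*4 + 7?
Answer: 71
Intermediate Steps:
16*4 + 7 = 64 + 7 = 71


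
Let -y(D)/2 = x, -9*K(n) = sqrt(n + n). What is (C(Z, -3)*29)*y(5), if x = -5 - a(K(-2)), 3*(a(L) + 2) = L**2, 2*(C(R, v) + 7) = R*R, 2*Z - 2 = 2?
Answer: -210250/243 ≈ -865.23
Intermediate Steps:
Z = 2 (Z = 1 + (1/2)*2 = 1 + 1 = 2)
C(R, v) = -7 + R**2/2 (C(R, v) = -7 + (R*R)/2 = -7 + R**2/2)
K(n) = -sqrt(2)*sqrt(n)/9 (K(n) = -sqrt(n + n)/9 = -sqrt(2)*sqrt(n)/9)
a(L) = -2 + L**2/3
x = -725/243 (x = -5 - (-2 + (-sqrt(2)*sqrt(-2)/9)**2/3) = -5 - (-2 + (-sqrt(2)*I*sqrt(2)/9)**2/3) = -5 - (-2 + (-2*I/9)**2/3) = -5 - (-2 + (1/3)*(-4/81)) = -5 - (-2 - 4/243) = -5 - 1*(-490/243) = -5 + 490/243 = -725/243 ≈ -2.9835)
y(D) = 1450/243 (y(D) = -2*(-725/243) = 1450/243)
(C(Z, -3)*29)*y(5) = ((-7 + (1/2)*2**2)*29)*(1450/243) = ((-7 + (1/2)*4)*29)*(1450/243) = ((-7 + 2)*29)*(1450/243) = -5*29*(1450/243) = -145*1450/243 = -210250/243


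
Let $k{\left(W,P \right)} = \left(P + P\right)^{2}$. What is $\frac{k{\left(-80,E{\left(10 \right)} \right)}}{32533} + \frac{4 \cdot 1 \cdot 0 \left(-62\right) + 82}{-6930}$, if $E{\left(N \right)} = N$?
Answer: $\frac{52147}{112726845} \approx 0.0004626$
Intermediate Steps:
$k{\left(W,P \right)} = 4 P^{2}$ ($k{\left(W,P \right)} = \left(2 P\right)^{2} = 4 P^{2}$)
$\frac{k{\left(-80,E{\left(10 \right)} \right)}}{32533} + \frac{4 \cdot 1 \cdot 0 \left(-62\right) + 82}{-6930} = \frac{4 \cdot 10^{2}}{32533} + \frac{4 \cdot 1 \cdot 0 \left(-62\right) + 82}{-6930} = 4 \cdot 100 \cdot \frac{1}{32533} + \left(4 \cdot 0 \left(-62\right) + 82\right) \left(- \frac{1}{6930}\right) = 400 \cdot \frac{1}{32533} + \left(0 \left(-62\right) + 82\right) \left(- \frac{1}{6930}\right) = \frac{400}{32533} + \left(0 + 82\right) \left(- \frac{1}{6930}\right) = \frac{400}{32533} + 82 \left(- \frac{1}{6930}\right) = \frac{400}{32533} - \frac{41}{3465} = \frac{52147}{112726845}$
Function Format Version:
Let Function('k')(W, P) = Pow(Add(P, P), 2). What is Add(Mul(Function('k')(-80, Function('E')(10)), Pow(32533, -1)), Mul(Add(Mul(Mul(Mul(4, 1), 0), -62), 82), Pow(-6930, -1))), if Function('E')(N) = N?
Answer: Rational(52147, 112726845) ≈ 0.00046260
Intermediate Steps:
Function('k')(W, P) = Mul(4, Pow(P, 2)) (Function('k')(W, P) = Pow(Mul(2, P), 2) = Mul(4, Pow(P, 2)))
Add(Mul(Function('k')(-80, Function('E')(10)), Pow(32533, -1)), Mul(Add(Mul(Mul(Mul(4, 1), 0), -62), 82), Pow(-6930, -1))) = Add(Mul(Mul(4, Pow(10, 2)), Pow(32533, -1)), Mul(Add(Mul(Mul(Mul(4, 1), 0), -62), 82), Pow(-6930, -1))) = Add(Mul(Mul(4, 100), Rational(1, 32533)), Mul(Add(Mul(Mul(4, 0), -62), 82), Rational(-1, 6930))) = Add(Mul(400, Rational(1, 32533)), Mul(Add(Mul(0, -62), 82), Rational(-1, 6930))) = Add(Rational(400, 32533), Mul(Add(0, 82), Rational(-1, 6930))) = Add(Rational(400, 32533), Mul(82, Rational(-1, 6930))) = Add(Rational(400, 32533), Rational(-41, 3465)) = Rational(52147, 112726845)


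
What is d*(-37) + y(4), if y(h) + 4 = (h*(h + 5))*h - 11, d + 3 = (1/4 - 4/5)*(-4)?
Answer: 793/5 ≈ 158.60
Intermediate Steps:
d = -4/5 (d = -3 + (1/4 - 4/5)*(-4) = -3 - 11/20*(-4) = -3 + 11/5 = -4/5 ≈ -0.80000)
y(h) = -15 + h**2*(5 + h) (y(h) = -4 + ((h*(h + 5))*h - 11) = -4 + ((h*(5 + h))*h - 11) = -4 + (h**2*(5 + h) - 11) = -4 + (-11 + h**2*(5 + h)) = -15 + h**2*(5 + h))
d*(-37) + y(4) = -4/5*(-37) + (-15 + 4**3 + 5*4**2) = 148/5 + (-15 + 64 + 5*16) = 148/5 + (-15 + 64 + 80) = 148/5 + 129 = 793/5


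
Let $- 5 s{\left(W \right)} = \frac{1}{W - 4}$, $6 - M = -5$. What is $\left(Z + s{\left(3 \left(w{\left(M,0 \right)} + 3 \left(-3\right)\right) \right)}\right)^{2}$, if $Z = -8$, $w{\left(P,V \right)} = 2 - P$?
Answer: $\frac{5377761}{84100} \approx 63.945$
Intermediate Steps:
$M = 11$ ($M = 6 - -5 = 6 + 5 = 11$)
$s{\left(W \right)} = - \frac{1}{5 \left(-4 + W\right)}$ ($s{\left(W \right)} = - \frac{1}{5 \left(W - 4\right)} = - \frac{1}{5 \left(-4 + W\right)}$)
$\left(Z + s{\left(3 \left(w{\left(M,0 \right)} + 3 \left(-3\right)\right) \right)}\right)^{2} = \left(-8 - \frac{1}{-20 + 5 \cdot 3 \left(\left(2 - 11\right) + 3 \left(-3\right)\right)}\right)^{2} = \left(-8 - \frac{1}{-20 + 5 \cdot 3 \left(\left(2 - 11\right) - 9\right)}\right)^{2} = \left(-8 - \frac{1}{-20 + 5 \cdot 3 \left(-9 - 9\right)}\right)^{2} = \left(-8 - \frac{1}{-20 + 5 \cdot 3 \left(-18\right)}\right)^{2} = \left(-8 - \frac{1}{-20 + 5 \left(-54\right)}\right)^{2} = \left(-8 - \frac{1}{-20 - 270}\right)^{2} = \left(-8 - \frac{1}{-290}\right)^{2} = \left(-8 - - \frac{1}{290}\right)^{2} = \left(-8 + \frac{1}{290}\right)^{2} = \left(- \frac{2319}{290}\right)^{2} = \frac{5377761}{84100}$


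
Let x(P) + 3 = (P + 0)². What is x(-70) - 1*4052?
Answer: 845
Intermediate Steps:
x(P) = -3 + P² (x(P) = -3 + (P + 0)² = -3 + P²)
x(-70) - 1*4052 = (-3 + (-70)²) - 1*4052 = (-3 + 4900) - 4052 = 4897 - 4052 = 845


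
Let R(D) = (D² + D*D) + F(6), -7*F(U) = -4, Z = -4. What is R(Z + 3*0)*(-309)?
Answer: -70452/7 ≈ -10065.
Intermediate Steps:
F(U) = 4/7 (F(U) = -⅐*(-4) = 4/7)
R(D) = 4/7 + 2*D² (R(D) = (D² + D*D) + 4/7 = (D² + D²) + 4/7 = 2*D² + 4/7 = 4/7 + 2*D²)
R(Z + 3*0)*(-309) = (4/7 + 2*(-4 + 3*0)²)*(-309) = (4/7 + 2*(-4 + 0)²)*(-309) = (4/7 + 2*(-4)²)*(-309) = (4/7 + 2*16)*(-309) = (4/7 + 32)*(-309) = (228/7)*(-309) = -70452/7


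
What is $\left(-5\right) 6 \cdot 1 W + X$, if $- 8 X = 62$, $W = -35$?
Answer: $\frac{4169}{4} \approx 1042.3$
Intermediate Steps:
$X = - \frac{31}{4}$ ($X = \left(- \frac{1}{8}\right) 62 = - \frac{31}{4} \approx -7.75$)
$\left(-5\right) 6 \cdot 1 W + X = \left(-5\right) 6 \cdot 1 \left(-35\right) - \frac{31}{4} = \left(-30\right) 1 \left(-35\right) - \frac{31}{4} = \left(-30\right) \left(-35\right) - \frac{31}{4} = 1050 - \frac{31}{4} = \frac{4169}{4}$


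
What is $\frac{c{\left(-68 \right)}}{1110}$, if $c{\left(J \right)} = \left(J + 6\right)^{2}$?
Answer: $\frac{1922}{555} \approx 3.4631$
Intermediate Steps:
$c{\left(J \right)} = \left(6 + J\right)^{2}$
$\frac{c{\left(-68 \right)}}{1110} = \frac{\left(6 - 68\right)^{2}}{1110} = \left(-62\right)^{2} \cdot \frac{1}{1110} = 3844 \cdot \frac{1}{1110} = \frac{1922}{555}$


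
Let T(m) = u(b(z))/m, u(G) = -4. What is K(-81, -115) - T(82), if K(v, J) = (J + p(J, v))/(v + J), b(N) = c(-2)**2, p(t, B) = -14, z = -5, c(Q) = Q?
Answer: 5681/8036 ≈ 0.70694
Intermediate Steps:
b(N) = 4 (b(N) = (-2)**2 = 4)
K(v, J) = (-14 + J)/(J + v) (K(v, J) = (J - 14)/(v + J) = (-14 + J)/(J + v))
T(m) = -4/m
K(-81, -115) - T(82) = (-14 - 115)/(-115 - 81) - (-4)/82 = -129/(-196) - (-4)/82 = -1/196*(-129) - 1*(-2/41) = 129/196 + 2/41 = 5681/8036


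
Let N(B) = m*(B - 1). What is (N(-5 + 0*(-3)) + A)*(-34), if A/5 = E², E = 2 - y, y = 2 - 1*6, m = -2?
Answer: -6528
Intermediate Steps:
y = -4 (y = 2 - 6 = -4)
N(B) = 2 - 2*B (N(B) = -2*(B - 1) = -2*(-1 + B) = 2 - 2*B)
E = 6 (E = 2 - 1*(-4) = 2 + 4 = 6)
A = 180 (A = 5*6² = 5*36 = 180)
(N(-5 + 0*(-3)) + A)*(-34) = ((2 - 2*(-5 + 0*(-3))) + 180)*(-34) = ((2 - 2*(-5 + 0)) + 180)*(-34) = ((2 - 2*(-5)) + 180)*(-34) = ((2 + 10) + 180)*(-34) = (12 + 180)*(-34) = 192*(-34) = -6528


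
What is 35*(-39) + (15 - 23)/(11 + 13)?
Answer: -4096/3 ≈ -1365.3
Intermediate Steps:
35*(-39) + (15 - 23)/(11 + 13) = -1365 - 8/24 = -1365 - 8*1/24 = -1365 - ⅓ = -4096/3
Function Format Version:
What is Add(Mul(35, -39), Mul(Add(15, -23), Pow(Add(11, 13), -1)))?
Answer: Rational(-4096, 3) ≈ -1365.3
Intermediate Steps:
Add(Mul(35, -39), Mul(Add(15, -23), Pow(Add(11, 13), -1))) = Add(-1365, Mul(-8, Pow(24, -1))) = Add(-1365, Mul(-8, Rational(1, 24))) = Add(-1365, Rational(-1, 3)) = Rational(-4096, 3)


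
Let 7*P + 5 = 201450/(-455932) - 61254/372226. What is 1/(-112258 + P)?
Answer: -296992053106/33339971762900745 ≈ -8.9080e-6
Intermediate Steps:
P = -237865327397/296992053106 (P = -5/7 + (201450/(-455932) - 61254/372226)/7 = -5/7 + (201450*(-1/455932) - 61254*1/372226)/7 = -5/7 + (-100725/227966 - 30627/186113)/7 = -5/7 + (⅐)*(-25728146607/42427436158) = -5/7 - 25728146607/296992053106 = -237865327397/296992053106 ≈ -0.80091)
1/(-112258 + P) = 1/(-112258 - 237865327397/296992053106) = 1/(-33339971762900745/296992053106) = -296992053106/33339971762900745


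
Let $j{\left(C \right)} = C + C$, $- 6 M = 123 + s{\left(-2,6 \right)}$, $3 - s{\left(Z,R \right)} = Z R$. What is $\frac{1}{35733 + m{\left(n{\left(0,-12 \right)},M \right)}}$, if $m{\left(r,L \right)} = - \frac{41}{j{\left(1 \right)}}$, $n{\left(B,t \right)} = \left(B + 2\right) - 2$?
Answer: $\frac{2}{71425} \approx 2.8001 \cdot 10^{-5}$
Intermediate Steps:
$s{\left(Z,R \right)} = 3 - R Z$ ($s{\left(Z,R \right)} = 3 - Z R = 3 - R Z$)
$n{\left(B,t \right)} = B$ ($n{\left(B,t \right)} = \left(2 + B\right) - 2 = B$)
$M = -23$ ($M = - \frac{123 - \left(-3 + 6 \left(-2\right)\right)}{6} = - \frac{123 + \left(3 + 12\right)}{6} = - \frac{123 + 15}{6} = \left(- \frac{1}{6}\right) 138 = -23$)
$j{\left(C \right)} = 2 C$
$m{\left(r,L \right)} = - \frac{41}{2}$ ($m{\left(r,L \right)} = - \frac{41}{2 \cdot 1} = - \frac{41}{2}$)
$\frac{1}{35733 + m{\left(n{\left(0,-12 \right)},M \right)}} = \frac{1}{35733 - \frac{41}{2}} = \frac{1}{\frac{71425}{2}} = \frac{2}{71425}$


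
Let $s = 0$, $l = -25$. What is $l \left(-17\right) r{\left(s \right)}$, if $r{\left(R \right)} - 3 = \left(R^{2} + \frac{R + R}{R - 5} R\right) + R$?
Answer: $1275$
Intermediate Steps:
$r{\left(R \right)} = 3 + R + R^{2} + \frac{2 R^{2}}{-5 + R}$ ($r{\left(R \right)} = 3 + \left(\left(R^{2} + \frac{R + R}{R - 5} R\right) + R\right) = 3 + \left(\left(R^{2} + \frac{2 R}{-5 + R} R\right) + R\right) = 3 + \left(\left(R^{2} + \frac{2 R^{2}}{-5 + R}\right) + R\right) = 3 + \left(R + R^{2} + \frac{2 R^{2}}{-5 + R}\right) = 3 + R + R^{2} + \frac{2 R^{2}}{-5 + R}$)
$l \left(-17\right) r{\left(s \right)} = \left(-25\right) \left(-17\right) \frac{-15 + 0^{3} - 0 - 2 \cdot 0^{2}}{-5 + 0} = 425 \frac{-15 + 0 + 0 - 0}{-5} = 425 \left(- \frac{-15 + 0 + 0 + 0}{5}\right) = 425 \left(\left(- \frac{1}{5}\right) \left(-15\right)\right) = 425 \cdot 3 = 1275$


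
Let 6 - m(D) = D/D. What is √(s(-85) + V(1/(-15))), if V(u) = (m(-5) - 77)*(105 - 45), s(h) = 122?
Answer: I*√4198 ≈ 64.792*I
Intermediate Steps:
m(D) = 5 (m(D) = 6 - D/D = 6 - 1*1 = 6 - 1 = 5)
V(u) = -4320 (V(u) = (5 - 77)*(105 - 45) = -72*60 = -4320)
√(s(-85) + V(1/(-15))) = √(122 - 4320) = √(-4198) = I*√4198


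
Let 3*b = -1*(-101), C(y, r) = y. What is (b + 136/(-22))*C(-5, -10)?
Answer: -4535/33 ≈ -137.42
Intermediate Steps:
b = 101/3 (b = (-1*(-101))/3 = (⅓)*101 = 101/3 ≈ 33.667)
(b + 136/(-22))*C(-5, -10) = (101/3 + 136/(-22))*(-5) = (101/3 + 136*(-1/22))*(-5) = (101/3 - 68/11)*(-5) = (907/33)*(-5) = -4535/33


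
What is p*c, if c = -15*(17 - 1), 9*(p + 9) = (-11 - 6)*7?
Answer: 16000/3 ≈ 5333.3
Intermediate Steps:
p = -200/9 (p = -9 + ((-11 - 6)*7)/9 = -9 + (-17*7)/9 = -9 + (⅑)*(-119) = -9 - 119/9 = -200/9 ≈ -22.222)
c = -240 (c = -15*16 = -240)
p*c = -200/9*(-240) = 16000/3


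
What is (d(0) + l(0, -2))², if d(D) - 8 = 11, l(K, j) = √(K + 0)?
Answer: 361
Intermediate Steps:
l(K, j) = √K
d(D) = 19 (d(D) = 8 + 11 = 19)
(d(0) + l(0, -2))² = (19 + √0)² = (19 + 0)² = 19² = 361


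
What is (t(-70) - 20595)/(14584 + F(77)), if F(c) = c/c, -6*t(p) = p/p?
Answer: -123571/87510 ≈ -1.4121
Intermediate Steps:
t(p) = -⅙ (t(p) = -p/(6*p) = -⅙*1 = -⅙)
F(c) = 1
(t(-70) - 20595)/(14584 + F(77)) = (-⅙ - 20595)/(14584 + 1) = -123571/6/14585 = -123571/6*1/14585 = -123571/87510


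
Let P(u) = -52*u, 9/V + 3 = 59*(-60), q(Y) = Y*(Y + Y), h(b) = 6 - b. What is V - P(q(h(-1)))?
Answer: 6018373/1181 ≈ 5096.0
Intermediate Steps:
q(Y) = 2*Y² (q(Y) = Y*(2*Y) = 2*Y²)
V = -3/1181 (V = 9/(-3 + 59*(-60)) = 9/(-3 - 3540) = 9/(-3543) = 9*(-1/3543) = -3/1181 ≈ -0.0025402)
V - P(q(h(-1))) = -3/1181 - (-52)*2*(6 - 1*(-1))² = -3/1181 - (-52)*2*(6 + 1)² = -3/1181 - (-52)*2*7² = -3/1181 - (-52)*2*49 = -3/1181 - (-52)*98 = -3/1181 - 1*(-5096) = -3/1181 + 5096 = 6018373/1181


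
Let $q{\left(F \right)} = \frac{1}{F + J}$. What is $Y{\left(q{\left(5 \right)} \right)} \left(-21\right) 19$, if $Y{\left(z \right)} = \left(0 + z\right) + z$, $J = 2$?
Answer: $-114$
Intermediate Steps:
$q{\left(F \right)} = \frac{1}{2 + F}$ ($q{\left(F \right)} = \frac{1}{F + 2} = \frac{1}{2 + F}$)
$Y{\left(z \right)} = 2 z$ ($Y{\left(z \right)} = z + z = 2 z$)
$Y{\left(q{\left(5 \right)} \right)} \left(-21\right) 19 = \frac{2}{2 + 5} \left(-21\right) 19 = \frac{2}{7} \left(-21\right) 19 = \left(-6\right) 19 = -114$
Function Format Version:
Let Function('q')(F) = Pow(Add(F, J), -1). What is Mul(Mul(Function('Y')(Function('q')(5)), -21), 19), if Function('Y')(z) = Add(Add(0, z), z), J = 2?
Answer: -114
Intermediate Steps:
Function('q')(F) = Pow(Add(2, F), -1) (Function('q')(F) = Pow(Add(F, 2), -1) = Pow(Add(2, F), -1))
Function('Y')(z) = Mul(2, z) (Function('Y')(z) = Add(z, z) = Mul(2, z))
Mul(Mul(Function('Y')(Function('q')(5)), -21), 19) = Mul(Mul(Mul(2, Pow(Add(2, 5), -1)), -21), 19) = Mul(Mul(Mul(2, Pow(7, -1)), -21), 19) = Mul(Mul(Mul(2, Rational(1, 7)), -21), 19) = Mul(Mul(Rational(2, 7), -21), 19) = Mul(-6, 19) = -114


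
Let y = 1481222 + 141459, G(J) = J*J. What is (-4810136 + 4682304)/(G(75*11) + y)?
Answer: -63916/1151653 ≈ -0.055499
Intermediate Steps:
G(J) = J²
y = 1622681
(-4810136 + 4682304)/(G(75*11) + y) = (-4810136 + 4682304)/((75*11)² + 1622681) = -127832/(825² + 1622681) = -127832/(680625 + 1622681) = -127832/2303306 = -127832*1/2303306 = -63916/1151653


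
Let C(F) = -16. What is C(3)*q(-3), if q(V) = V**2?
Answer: -144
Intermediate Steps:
C(3)*q(-3) = -16*(-3)**2 = -16*9 = -144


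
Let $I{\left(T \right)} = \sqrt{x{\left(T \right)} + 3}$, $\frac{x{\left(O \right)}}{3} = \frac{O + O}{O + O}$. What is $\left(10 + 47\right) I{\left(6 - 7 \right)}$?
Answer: $57 \sqrt{6} \approx 139.62$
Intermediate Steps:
$x{\left(O \right)} = 3$ ($x{\left(O \right)} = 3 \frac{O + O}{O + O} = 3 \frac{2 O}{2 O} = 3 \cdot 2 O \frac{1}{2 O} = 3 \cdot 1 = 3$)
$I{\left(T \right)} = \sqrt{6}$ ($I{\left(T \right)} = \sqrt{3 + 3} = \sqrt{6}$)
$\left(10 + 47\right) I{\left(6 - 7 \right)} = \left(10 + 47\right) \sqrt{6} = 57 \sqrt{6}$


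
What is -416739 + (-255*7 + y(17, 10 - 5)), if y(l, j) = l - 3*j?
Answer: -418522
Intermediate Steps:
-416739 + (-255*7 + y(17, 10 - 5)) = -416739 + (-255*7 + (17 - 3*(10 - 5))) = -416739 + (-1785 + (17 - 3*5)) = -416739 + (-1785 + (17 - 15)) = -416739 + (-1785 + 2) = -416739 - 1783 = -418522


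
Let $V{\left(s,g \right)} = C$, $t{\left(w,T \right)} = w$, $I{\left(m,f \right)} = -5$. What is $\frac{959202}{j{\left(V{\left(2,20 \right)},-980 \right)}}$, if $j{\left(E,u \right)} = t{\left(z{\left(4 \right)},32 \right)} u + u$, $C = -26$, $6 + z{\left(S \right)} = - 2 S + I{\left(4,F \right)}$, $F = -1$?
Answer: $\frac{53289}{980} \approx 54.377$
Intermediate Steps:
$z{\left(S \right)} = -11 - 2 S$ ($z{\left(S \right)} = -6 - \left(5 + 2 S\right) = -11 - 2 S$)
$V{\left(s,g \right)} = -26$
$j{\left(E,u \right)} = - 18 u$ ($j{\left(E,u \right)} = \left(-11 - 8\right) u + u = - 19 u + u = - 18 u$)
$\frac{959202}{j{\left(V{\left(2,20 \right)},-980 \right)}} = \frac{959202}{\left(-18\right) \left(-980\right)} = \frac{959202}{17640} = 959202 \cdot \frac{1}{17640} = \frac{53289}{980}$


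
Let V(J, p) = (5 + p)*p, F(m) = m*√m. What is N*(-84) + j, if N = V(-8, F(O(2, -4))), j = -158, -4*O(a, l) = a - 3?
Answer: -3389/16 ≈ -211.81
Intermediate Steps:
O(a, l) = ¾ - a/4 (O(a, l) = -(a - 3)/4 = -(-3 + a)/4 = ¾ - a/4)
F(m) = m^(3/2)
V(J, p) = p*(5 + p)
N = 41/64 (N = (¾ - ¼*2)^(3/2)*(5 + (¾ - ¼*2)^(3/2)) = (¾ - ½)^(3/2)*(5 + (¾ - ½)^(3/2)) = (¼)^(3/2)*(5 + (¼)^(3/2)) = (5 + ⅛)/8 = (⅛)*(41/8) = 41/64 ≈ 0.64063)
N*(-84) + j = (41/64)*(-84) - 158 = -861/16 - 158 = -3389/16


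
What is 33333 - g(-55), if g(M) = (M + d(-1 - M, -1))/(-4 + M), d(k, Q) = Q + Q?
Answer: 1966590/59 ≈ 33332.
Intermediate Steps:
d(k, Q) = 2*Q
g(M) = (-2 + M)/(-4 + M) (g(M) = (M + 2*(-1))/(-4 + M) = (M - 2)/(-4 + M) = (-2 + M)/(-4 + M))
33333 - g(-55) = 33333 - (-2 - 55)/(-4 - 55) = 33333 - (-57)/(-59) = 33333 - (-1)*(-57)/59 = 33333 - 1*57/59 = 33333 - 57/59 = 1966590/59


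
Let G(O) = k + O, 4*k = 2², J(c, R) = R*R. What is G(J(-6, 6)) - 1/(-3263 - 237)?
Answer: 129501/3500 ≈ 37.000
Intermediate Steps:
J(c, R) = R²
k = 1 (k = (¼)*2² = (¼)*4 = 1)
G(O) = 1 + O
G(J(-6, 6)) - 1/(-3263 - 237) = (1 + 6²) - 1/(-3263 - 237) = (1 + 36) - 1/(-3500) = 37 - 1*(-1/3500) = 37 + 1/3500 = 129501/3500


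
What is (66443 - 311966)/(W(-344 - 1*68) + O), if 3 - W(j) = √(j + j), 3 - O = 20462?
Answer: 209267437/17435365 - 81841*I*√206/69741460 ≈ 12.002 - 0.016843*I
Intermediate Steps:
O = -20459 (O = 3 - 1*20462 = 3 - 20462 = -20459)
W(j) = 3 - √2*√j (W(j) = 3 - √(j + j) = 3 - √(2*j) = 3 - √2*√j)
(66443 - 311966)/(W(-344 - 1*68) + O) = (66443 - 311966)/((3 - √2*√(-344 - 1*68)) - 20459) = -245523/((3 - √2*√(-344 - 68)) - 20459) = -245523/((3 - √2*√(-412)) - 20459) = -245523/((3 - √2*2*I*√103) - 20459) = -245523/((3 - 2*I*√206) - 20459) = -245523/(-20456 - 2*I*√206)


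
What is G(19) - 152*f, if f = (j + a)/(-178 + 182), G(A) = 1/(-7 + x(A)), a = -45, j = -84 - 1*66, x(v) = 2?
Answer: 37049/5 ≈ 7409.8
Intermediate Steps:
j = -150 (j = -84 - 66 = -150)
G(A) = -⅕ (G(A) = 1/(-7 + 2) = 1/(-5) = -⅕)
f = -195/4 (f = (-150 - 45)/(-178 + 182) = -195/4 ≈ -48.750)
G(19) - 152*f = -⅕ - 152*(-195/4) = -⅕ + 7410 = 37049/5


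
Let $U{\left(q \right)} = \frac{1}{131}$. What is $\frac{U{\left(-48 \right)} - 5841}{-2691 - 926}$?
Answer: $\frac{765170}{473827} \approx 1.6149$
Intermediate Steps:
$U{\left(q \right)} = \frac{1}{131}$
$\frac{U{\left(-48 \right)} - 5841}{-2691 - 926} = \frac{\frac{1}{131} - 5841}{-2691 - 926} = - \frac{765170}{131 \left(-2691 - 926\right)} = - \frac{765170}{131 \left(-3617\right)} = \left(- \frac{765170}{131}\right) \left(- \frac{1}{3617}\right) = \frac{765170}{473827}$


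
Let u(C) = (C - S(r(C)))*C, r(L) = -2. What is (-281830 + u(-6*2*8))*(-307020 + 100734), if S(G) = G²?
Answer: 56157237780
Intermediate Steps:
u(C) = C*(-4 + C) (u(C) = (C - 1*(-2)²)*C = (C - 1*4)*C = (C - 4)*C = (-4 + C)*C = C*(-4 + C))
(-281830 + u(-6*2*8))*(-307020 + 100734) = (-281830 + (-6*2*8)*(-4 - 6*2*8))*(-307020 + 100734) = (-281830 + (-12*8)*(-4 - 12*8))*(-206286) = (-281830 - 96*(-4 - 96))*(-206286) = (-281830 - 96*(-100))*(-206286) = (-281830 + 9600)*(-206286) = -272230*(-206286) = 56157237780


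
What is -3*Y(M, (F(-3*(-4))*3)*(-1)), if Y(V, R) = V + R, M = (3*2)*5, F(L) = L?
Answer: 18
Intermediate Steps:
M = 30 (M = 6*5 = 30)
Y(V, R) = R + V
-3*Y(M, (F(-3*(-4))*3)*(-1)) = -3*((-3*(-4)*3)*(-1) + 30) = -3*((12*3)*(-1) + 30) = -3*(36*(-1) + 30) = -3*(-36 + 30) = -3*(-6) = 18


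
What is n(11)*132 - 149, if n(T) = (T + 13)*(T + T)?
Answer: 69547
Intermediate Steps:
n(T) = 2*T*(13 + T) (n(T) = (13 + T)*(2*T) = 2*T*(13 + T))
n(11)*132 - 149 = (2*11*(13 + 11))*132 - 149 = (2*11*24)*132 - 149 = 528*132 - 149 = 69696 - 149 = 69547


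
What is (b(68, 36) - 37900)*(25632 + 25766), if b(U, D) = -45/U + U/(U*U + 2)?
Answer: -153195988920727/78642 ≈ -1.9480e+9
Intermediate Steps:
b(U, D) = -45/U + U/(2 + U**2) (b(U, D) = -45/U + U/(U**2 + 2) = -45/U + U/(2 + U**2))
(b(68, 36) - 37900)*(25632 + 25766) = (2*(-45 - 22*68**2)/(68*(2 + 68**2)) - 37900)*(25632 + 25766) = (2*(1/68)*(-45 - 22*4624)/(2 + 4624) - 37900)*51398 = (2*(1/68)*(-45 - 101728)/4626 - 37900)*51398 = (2*(1/68)*(1/4626)*(-101773) - 37900)*51398 = (-101773/157284 - 37900)*51398 = -5961165373/157284*51398 = -153195988920727/78642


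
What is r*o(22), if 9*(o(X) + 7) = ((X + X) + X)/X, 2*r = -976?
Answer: 9760/3 ≈ 3253.3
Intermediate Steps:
r = -488 (r = (½)*(-976) = -488)
o(X) = -20/3 (o(X) = -7 + (((X + X) + X)/X)/9 = -7 + ((2*X + X)/X)/9 = -7 + ((3*X)/X)/9 = -7 + (⅑)*3 = -7 + ⅓ = -20/3)
r*o(22) = -488*(-20/3) = 9760/3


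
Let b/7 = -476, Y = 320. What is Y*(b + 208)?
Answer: -999680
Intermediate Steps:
b = -3332 (b = 7*(-476) = -3332)
Y*(b + 208) = 320*(-3332 + 208) = 320*(-3124) = -999680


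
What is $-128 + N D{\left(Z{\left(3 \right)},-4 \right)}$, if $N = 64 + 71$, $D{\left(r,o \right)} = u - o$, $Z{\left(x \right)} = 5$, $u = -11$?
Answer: $-1073$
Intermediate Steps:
$D{\left(r,o \right)} = -11 - o$
$N = 135$
$-128 + N D{\left(Z{\left(3 \right)},-4 \right)} = -128 + 135 \left(-11 - -4\right) = -128 + 135 \left(-11 + 4\right) = -128 + 135 \left(-7\right) = -128 - 945 = -1073$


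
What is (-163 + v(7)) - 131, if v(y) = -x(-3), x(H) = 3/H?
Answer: -293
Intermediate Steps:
v(y) = 1 (v(y) = -3/(-3) = -3*(-1)/3 = -1*(-1) = 1)
(-163 + v(7)) - 131 = (-163 + 1) - 131 = -162 - 131 = -293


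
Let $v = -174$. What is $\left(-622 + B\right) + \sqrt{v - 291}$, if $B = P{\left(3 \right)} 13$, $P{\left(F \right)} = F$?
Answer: $-583 + i \sqrt{465} \approx -583.0 + 21.564 i$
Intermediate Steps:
$B = 39$ ($B = 3 \cdot 13 = 39$)
$\left(-622 + B\right) + \sqrt{v - 291} = \left(-622 + 39\right) + \sqrt{-174 - 291} = -583 + \sqrt{-465} = -583 + i \sqrt{465}$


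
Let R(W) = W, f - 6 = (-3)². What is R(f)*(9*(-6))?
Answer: -810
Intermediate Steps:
f = 15 (f = 6 + (-3)² = 6 + 9 = 15)
R(f)*(9*(-6)) = 15*(9*(-6)) = 15*(-54) = -810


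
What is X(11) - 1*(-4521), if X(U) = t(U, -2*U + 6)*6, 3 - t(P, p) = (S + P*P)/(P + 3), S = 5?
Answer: 4485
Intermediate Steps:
t(P, p) = 3 - (5 + P**2)/(3 + P) (t(P, p) = 3 - (5 + P*P)/(P + 3) = 3 - (5 + P**2)/(3 + P))
X(U) = 6*(4 - U**2 + 3*U)/(3 + U) (X(U) = ((4 - U**2 + 3*U)/(3 + U))*6 = 6*(4 - U**2 + 3*U)/(3 + U))
X(11) - 1*(-4521) = 6*(4 - 1*11**2 + 3*11)/(3 + 11) - 1*(-4521) = 6*(4 - 1*121 + 33)/14 + 4521 = 6*(1/14)*(4 - 121 + 33) + 4521 = 6*(1/14)*(-84) + 4521 = -36 + 4521 = 4485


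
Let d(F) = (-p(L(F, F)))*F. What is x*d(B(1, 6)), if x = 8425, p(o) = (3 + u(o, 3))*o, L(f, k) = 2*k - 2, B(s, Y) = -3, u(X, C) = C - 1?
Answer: -1011000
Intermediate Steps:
u(X, C) = -1 + C
L(f, k) = -2 + 2*k
p(o) = 5*o (p(o) = (3 + (-1 + 3))*o = (3 + 2)*o = 5*o)
d(F) = F*(10 - 10*F) (d(F) = (-5*(-2 + 2*F))*F = (-(-10 + 10*F))*F = (10 - 10*F)*F = F*(10 - 10*F))
x*d(B(1, 6)) = 8425*(10*(-3)*(1 - 1*(-3))) = 8425*(10*(-3)*(1 + 3)) = 8425*(10*(-3)*4) = 8425*(-120) = -1011000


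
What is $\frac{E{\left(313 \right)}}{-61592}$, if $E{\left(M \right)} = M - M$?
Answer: $0$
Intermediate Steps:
$E{\left(M \right)} = 0$
$\frac{E{\left(313 \right)}}{-61592} = \frac{0}{-61592} = 0 \left(- \frac{1}{61592}\right) = 0$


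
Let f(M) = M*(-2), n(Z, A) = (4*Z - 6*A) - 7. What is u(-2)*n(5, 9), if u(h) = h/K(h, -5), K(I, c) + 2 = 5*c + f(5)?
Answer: -82/37 ≈ -2.2162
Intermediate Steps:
n(Z, A) = -7 - 6*A + 4*Z (n(Z, A) = (-6*A + 4*Z) - 7 = -7 - 6*A + 4*Z)
f(M) = -2*M
K(I, c) = -12 + 5*c (K(I, c) = -2 + (5*c - 2*5) = -2 + (5*c - 10) = -2 + (-10 + 5*c) = -12 + 5*c)
u(h) = -h/37 (u(h) = h/(-12 + 5*(-5)) = h/(-12 - 25) = h/(-37) = h*(-1/37) = -h/37)
u(-2)*n(5, 9) = (-1/37*(-2))*(-7 - 6*9 + 4*5) = 2*(-7 - 54 + 20)/37 = (2/37)*(-41) = -82/37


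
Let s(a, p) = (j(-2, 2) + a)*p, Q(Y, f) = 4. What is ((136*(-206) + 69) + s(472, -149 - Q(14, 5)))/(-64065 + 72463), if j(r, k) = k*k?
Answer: -100775/8398 ≈ -12.000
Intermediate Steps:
j(r, k) = k²
s(a, p) = p*(4 + a) (s(a, p) = (2² + a)*p = (4 + a)*p = p*(4 + a))
((136*(-206) + 69) + s(472, -149 - Q(14, 5)))/(-64065 + 72463) = ((136*(-206) + 69) + (-149 - 1*4)*(4 + 472))/(-64065 + 72463) = ((-28016 + 69) + (-149 - 4)*476)/8398 = (-27947 - 153*476)*(1/8398) = (-27947 - 72828)*(1/8398) = -100775*1/8398 = -100775/8398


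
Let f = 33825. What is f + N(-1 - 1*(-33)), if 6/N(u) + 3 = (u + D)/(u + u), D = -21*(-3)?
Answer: 3280641/97 ≈ 33821.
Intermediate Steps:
D = 63
N(u) = 6/(-3 + (63 + u)/(2*u)) (N(u) = 6/(-3 + (u + 63)/(u + u)) = 6/(-3 + (63 + u)/((2*u))) = 6/(-3 + (63 + u)*(1/(2*u))) = 6/(-3 + (63 + u)/(2*u)))
f + N(-1 - 1*(-33)) = 33825 - 12*(-1 - 1*(-33))/(-63 + 5*(-1 - 1*(-33))) = 33825 - 12*(-1 + 33)/(-63 + 5*(-1 + 33)) = 33825 - 12*32/(-63 + 5*32) = 33825 - 12*32/(-63 + 160) = 33825 - 12*32/97 = 33825 - 12*32*1/97 = 33825 - 384/97 = 3280641/97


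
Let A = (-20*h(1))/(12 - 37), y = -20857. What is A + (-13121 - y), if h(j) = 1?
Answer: 38684/5 ≈ 7736.8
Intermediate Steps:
A = 4/5 (A = (-20*1)/(12 - 37) = -20/(-25) = -1/25*(-20) = 4/5 ≈ 0.80000)
A + (-13121 - y) = 4/5 + (-13121 - 1*(-20857)) = 4/5 + (-13121 + 20857) = 4/5 + 7736 = 38684/5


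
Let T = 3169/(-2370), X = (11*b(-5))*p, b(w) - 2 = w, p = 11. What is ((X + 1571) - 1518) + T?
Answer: -737869/2370 ≈ -311.34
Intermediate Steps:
b(w) = 2 + w
X = -363 (X = (11*(2 - 5))*11 = (11*(-3))*11 = -33*11 = -363)
T = -3169/2370 (T = 3169*(-1/2370) = -3169/2370 ≈ -1.3371)
((X + 1571) - 1518) + T = ((-363 + 1571) - 1518) - 3169/2370 = (1208 - 1518) - 3169/2370 = -310 - 3169/2370 = -737869/2370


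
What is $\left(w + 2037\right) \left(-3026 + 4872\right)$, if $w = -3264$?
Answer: $-2265042$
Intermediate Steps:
$\left(w + 2037\right) \left(-3026 + 4872\right) = \left(-3264 + 2037\right) \left(-3026 + 4872\right) = \left(-1227\right) 1846 = -2265042$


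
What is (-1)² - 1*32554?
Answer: -32553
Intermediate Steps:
(-1)² - 1*32554 = 1 - 32554 = -32553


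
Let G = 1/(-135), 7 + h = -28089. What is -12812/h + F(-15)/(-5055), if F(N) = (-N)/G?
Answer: 2027651/2367088 ≈ 0.85660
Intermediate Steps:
h = -28096 (h = -7 - 28089 = -28096)
G = -1/135 ≈ -0.0074074
F(N) = 135*N (F(N) = (-N)/(-1/135) = -N*(-135) = 135*N)
-12812/h + F(-15)/(-5055) = -12812/(-28096) + (135*(-15))/(-5055) = -12812*(-1/28096) - 2025*(-1/5055) = 3203/7024 + 135/337 = 2027651/2367088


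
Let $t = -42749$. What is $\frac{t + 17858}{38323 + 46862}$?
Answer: $- \frac{8297}{28395} \approx -0.2922$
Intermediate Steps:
$\frac{t + 17858}{38323 + 46862} = \frac{-42749 + 17858}{38323 + 46862} = - \frac{24891}{85185} = \left(-24891\right) \frac{1}{85185} = - \frac{8297}{28395}$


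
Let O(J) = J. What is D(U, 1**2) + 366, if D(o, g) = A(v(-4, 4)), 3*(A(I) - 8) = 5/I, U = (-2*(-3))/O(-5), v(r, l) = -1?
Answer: 1117/3 ≈ 372.33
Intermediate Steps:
U = -6/5 (U = -2*(-3)/(-5) = 6*(-1/5) = -6/5 ≈ -1.2000)
A(I) = 8 + 5/(3*I) (A(I) = 8 + (5/I)/3 = 8 + 5/(3*I))
D(o, g) = 19/3 (D(o, g) = 8 + (5/3)/(-1) = 8 + (5/3)*(-1) = 8 - 5/3 = 19/3)
D(U, 1**2) + 366 = 19/3 + 366 = 1117/3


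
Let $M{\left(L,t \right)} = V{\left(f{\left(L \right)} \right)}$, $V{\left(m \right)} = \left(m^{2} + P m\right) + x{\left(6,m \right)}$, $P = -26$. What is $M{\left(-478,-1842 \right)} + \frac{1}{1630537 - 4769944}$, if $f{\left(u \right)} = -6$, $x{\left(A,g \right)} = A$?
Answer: $\frac{621602585}{3139407} \approx 198.0$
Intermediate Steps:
$V{\left(m \right)} = 6 + m^{2} - 26 m$ ($V{\left(m \right)} = \left(m^{2} - 26 m\right) + 6 = 6 + m^{2} - 26 m$)
$M{\left(L,t \right)} = 198$ ($M{\left(L,t \right)} = 6 + \left(-6\right)^{2} - -156 = 6 + 36 + 156 = 198$)
$M{\left(-478,-1842 \right)} + \frac{1}{1630537 - 4769944} = 198 + \frac{1}{1630537 - 4769944} = 198 + \frac{1}{-3139407} = 198 - \frac{1}{3139407} = \frac{621602585}{3139407}$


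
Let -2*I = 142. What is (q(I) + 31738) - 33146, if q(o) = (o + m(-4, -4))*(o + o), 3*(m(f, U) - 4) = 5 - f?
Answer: 7680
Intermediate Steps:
I = -71 (I = -½*142 = -71)
m(f, U) = 17/3 - f/3 (m(f, U) = 4 + (5 - f)/3 = 4 + (5/3 - f/3) = 17/3 - f/3)
q(o) = 2*o*(7 + o) (q(o) = (o + (17/3 - ⅓*(-4)))*(o + o) = (o + (17/3 + 4/3))*(2*o) = (o + 7)*(2*o) = (7 + o)*(2*o) = 2*o*(7 + o))
(q(I) + 31738) - 33146 = (2*(-71)*(7 - 71) + 31738) - 33146 = (2*(-71)*(-64) + 31738) - 33146 = (9088 + 31738) - 33146 = 40826 - 33146 = 7680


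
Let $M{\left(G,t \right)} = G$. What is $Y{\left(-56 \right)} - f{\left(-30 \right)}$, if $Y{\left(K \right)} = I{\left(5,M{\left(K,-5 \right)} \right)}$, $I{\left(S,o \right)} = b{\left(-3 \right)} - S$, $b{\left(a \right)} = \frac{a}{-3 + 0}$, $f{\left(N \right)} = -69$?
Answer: $65$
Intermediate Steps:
$b{\left(a \right)} = - \frac{a}{3}$ ($b{\left(a \right)} = \frac{a}{-3} = a \left(- \frac{1}{3}\right) = - \frac{a}{3}$)
$I{\left(S,o \right)} = 1 - S$ ($I{\left(S,o \right)} = \left(- \frac{1}{3}\right) \left(-3\right) - S = 1 - S$)
$Y{\left(K \right)} = -4$ ($Y{\left(K \right)} = 1 - 5 = -4$)
$Y{\left(-56 \right)} - f{\left(-30 \right)} = -4 - -69 = -4 + 69 = 65$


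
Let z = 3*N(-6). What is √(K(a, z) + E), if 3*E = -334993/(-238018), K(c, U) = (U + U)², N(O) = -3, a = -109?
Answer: √165438092324406/714054 ≈ 18.013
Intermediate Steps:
z = -9 (z = 3*(-3) = -9)
K(c, U) = 4*U² (K(c, U) = (2*U)² = 4*U²)
E = 334993/714054 (E = (-334993/(-238018))/3 = (-334993*(-1/238018))/3 = (⅓)*(334993/238018) = 334993/714054 ≈ 0.46914)
√(K(a, z) + E) = √(4*(-9)² + 334993/714054) = √(4*81 + 334993/714054) = √(324 + 334993/714054) = √(231688489/714054) = √165438092324406/714054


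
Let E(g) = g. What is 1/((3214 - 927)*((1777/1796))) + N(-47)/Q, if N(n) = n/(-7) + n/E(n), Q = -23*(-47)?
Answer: 233046278/30752280433 ≈ 0.0075782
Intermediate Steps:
Q = 1081
N(n) = 1 - n/7 (N(n) = n/(-7) + n/n = n*(-1/7) + 1 = -n/7 + 1 = 1 - n/7)
1/((3214 - 927)*((1777/1796))) + N(-47)/Q = 1/((3214 - 927)*((1777/1796))) + (1 - 1/7*(-47))/1081 = 1/(2287*((1777*(1/1796)))) + (1 + 47/7)*(1/1081) = 1/(2287*(1777/1796)) + (54/7)*(1/1081) = (1/2287)*(1796/1777) + 54/7567 = 1796/4063999 + 54/7567 = 233046278/30752280433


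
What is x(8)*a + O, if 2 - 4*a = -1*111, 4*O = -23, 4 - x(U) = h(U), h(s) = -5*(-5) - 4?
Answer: -486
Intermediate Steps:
h(s) = 21 (h(s) = 25 - 4 = 21)
x(U) = -17 (x(U) = 4 - 1*21 = 4 - 21 = -17)
O = -23/4 (O = (¼)*(-23) = -23/4 ≈ -5.7500)
a = 113/4 (a = ½ - (-1)*111/4 = ½ - ¼*(-111) = ½ + 111/4 = 113/4 ≈ 28.250)
x(8)*a + O = -17*113/4 - 23/4 = -1921/4 - 23/4 = -486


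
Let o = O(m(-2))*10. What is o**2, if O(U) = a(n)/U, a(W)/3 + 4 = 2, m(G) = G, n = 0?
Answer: 900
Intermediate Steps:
a(W) = -6 (a(W) = -12 + 3*2 = -12 + 6 = -6)
O(U) = -6/U
o = 30 (o = -6/(-2)*10 = -6*(-1/2)*10 = 3*10 = 30)
o**2 = 30**2 = 900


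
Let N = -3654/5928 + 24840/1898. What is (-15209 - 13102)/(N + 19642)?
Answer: -2041902564/1417559071 ≈ -1.4404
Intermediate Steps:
N = 899463/72124 (N = -3654*1/5928 + 24840*(1/1898) = -609/988 + 12420/949 = 899463/72124 ≈ 12.471)
(-15209 - 13102)/(N + 19642) = (-15209 - 13102)/(899463/72124 + 19642) = -28311/1417559071/72124 = -28311*72124/1417559071 = -2041902564/1417559071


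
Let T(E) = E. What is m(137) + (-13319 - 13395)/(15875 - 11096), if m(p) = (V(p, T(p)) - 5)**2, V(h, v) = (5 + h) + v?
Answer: 358761490/4779 ≈ 75070.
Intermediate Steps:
V(h, v) = 5 + h + v
m(p) = 4*p**2 (m(p) = ((5 + p + p) - 5)**2 = ((5 + 2*p) - 5)**2 = (2*p)**2 = 4*p**2)
m(137) + (-13319 - 13395)/(15875 - 11096) = 4*137**2 + (-13319 - 13395)/(15875 - 11096) = 4*18769 - 26714/4779 = 75076 - 26714*1/4779 = 75076 - 26714/4779 = 358761490/4779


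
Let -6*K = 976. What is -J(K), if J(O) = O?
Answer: 488/3 ≈ 162.67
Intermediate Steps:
K = -488/3 (K = -⅙*976 = -488/3 ≈ -162.67)
-J(K) = -1*(-488/3) = 488/3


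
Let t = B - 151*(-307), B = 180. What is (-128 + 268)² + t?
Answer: 66137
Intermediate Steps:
t = 46537 (t = 180 - 151*(-307) = 180 + 46357 = 46537)
(-128 + 268)² + t = (-128 + 268)² + 46537 = 140² + 46537 = 19600 + 46537 = 66137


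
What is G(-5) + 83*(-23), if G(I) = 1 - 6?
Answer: -1914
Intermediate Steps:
G(I) = -5
G(-5) + 83*(-23) = -5 + 83*(-23) = -5 - 1909 = -1914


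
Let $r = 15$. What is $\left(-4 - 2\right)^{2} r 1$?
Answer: $540$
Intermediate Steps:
$\left(-4 - 2\right)^{2} r 1 = \left(-4 - 2\right)^{2} \cdot 15 \cdot 1 = \left(-6\right)^{2} \cdot 15 \cdot 1 = 36 \cdot 15 \cdot 1 = 540 \cdot 1 = 540$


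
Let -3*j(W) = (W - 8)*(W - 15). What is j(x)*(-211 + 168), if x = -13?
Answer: 8428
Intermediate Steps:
j(W) = -(-15 + W)*(-8 + W)/3 (j(W) = -(W - 8)*(W - 15)/3 = -(-8 + W)*(-15 + W)/3 = -(-15 + W)*(-8 + W)/3)
j(x)*(-211 + 168) = (-40 - ⅓*(-13)² + (23/3)*(-13))*(-211 + 168) = (-40 - ⅓*169 - 299/3)*(-43) = (-40 - 169/3 - 299/3)*(-43) = -196*(-43) = 8428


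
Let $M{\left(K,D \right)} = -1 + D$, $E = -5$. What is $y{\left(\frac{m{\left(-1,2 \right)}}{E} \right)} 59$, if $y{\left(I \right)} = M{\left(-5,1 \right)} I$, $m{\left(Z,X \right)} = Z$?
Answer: $0$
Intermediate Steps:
$y{\left(I \right)} = 0$ ($y{\left(I \right)} = \left(-1 + 1\right) I = 0 I = 0$)
$y{\left(\frac{m{\left(-1,2 \right)}}{E} \right)} 59 = 0 \cdot 59 = 0$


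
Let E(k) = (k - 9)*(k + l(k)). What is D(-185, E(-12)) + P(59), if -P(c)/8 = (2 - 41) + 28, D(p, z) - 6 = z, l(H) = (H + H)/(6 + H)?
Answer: 262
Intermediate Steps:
l(H) = 2*H/(6 + H) (l(H) = (2*H)/(6 + H) = 2*H/(6 + H))
E(k) = (-9 + k)*(k + 2*k/(6 + k)) (E(k) = (k - 9)*(k + 2*k/(6 + k)) = (-9 + k)*(k + 2*k/(6 + k)))
D(p, z) = 6 + z
P(c) = 88 (P(c) = -8*((2 - 41) + 28) = -8*(-39 + 28) = -8*(-11) = 88)
D(-185, E(-12)) + P(59) = (6 - 12*(-72 + (-12)**2 - 1*(-12))/(6 - 12)) + 88 = (6 - 12*(-72 + 144 + 12)/(-6)) + 88 = (6 - 12*(-1/6)*84) + 88 = (6 + 168) + 88 = 174 + 88 = 262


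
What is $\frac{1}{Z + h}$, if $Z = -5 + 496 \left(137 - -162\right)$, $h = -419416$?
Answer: $- \frac{1}{271117} \approx -3.6884 \cdot 10^{-6}$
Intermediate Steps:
$Z = 148299$ ($Z = -5 + 496 \left(137 + 162\right) = -5 + 496 \cdot 299 = -5 + 148304 = 148299$)
$\frac{1}{Z + h} = \frac{1}{148299 - 419416} = \frac{1}{-271117} = - \frac{1}{271117}$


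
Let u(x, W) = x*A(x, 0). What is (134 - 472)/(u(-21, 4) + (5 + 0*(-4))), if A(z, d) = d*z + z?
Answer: -169/223 ≈ -0.75785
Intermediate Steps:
A(z, d) = z + d*z
u(x, W) = x² (u(x, W) = x*(x*(1 + 0)) = x*(x*1) = x*x = x²)
(134 - 472)/(u(-21, 4) + (5 + 0*(-4))) = (134 - 472)/((-21)² + (5 + 0*(-4))) = -338/(441 + (5 + 0)) = -338/(441 + 5) = -338/446 = -338*1/446 = -169/223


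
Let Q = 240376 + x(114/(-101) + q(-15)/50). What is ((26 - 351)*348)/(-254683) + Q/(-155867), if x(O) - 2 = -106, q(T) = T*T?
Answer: -3351125852/3053590397 ≈ -1.0974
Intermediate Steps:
q(T) = T²
x(O) = -104 (x(O) = 2 - 106 = -104)
Q = 240272 (Q = 240376 - 104 = 240272)
((26 - 351)*348)/(-254683) + Q/(-155867) = ((26 - 351)*348)/(-254683) + 240272/(-155867) = -325*348*(-1/254683) + 240272*(-1/155867) = -113100*(-1/254683) - 240272/155867 = 8700/19591 - 240272/155867 = -3351125852/3053590397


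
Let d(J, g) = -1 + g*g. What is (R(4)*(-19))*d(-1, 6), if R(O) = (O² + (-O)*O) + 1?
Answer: -665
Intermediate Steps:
d(J, g) = -1 + g²
R(O) = 1 (R(O) = (O² - O²) + 1 = 0 + 1 = 1)
(R(4)*(-19))*d(-1, 6) = (1*(-19))*(-1 + 6²) = -19*(-1 + 36) = -19*35 = -665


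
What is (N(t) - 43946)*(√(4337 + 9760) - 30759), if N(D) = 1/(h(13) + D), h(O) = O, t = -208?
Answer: 87862786163/65 - 8569471*√14097/195 ≈ 1.3465e+9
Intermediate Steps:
N(D) = 1/(13 + D)
(N(t) - 43946)*(√(4337 + 9760) - 30759) = (1/(13 - 208) - 43946)*(√(4337 + 9760) - 30759) = (1/(-195) - 43946)*(√14097 - 30759) = (-1/195 - 43946)*(-30759 + √14097) = -8569471*(-30759 + √14097)/195 = 87862786163/65 - 8569471*√14097/195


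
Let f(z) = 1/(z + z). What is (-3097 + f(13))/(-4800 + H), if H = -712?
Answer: 80521/143312 ≈ 0.56186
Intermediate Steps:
f(z) = 1/(2*z)
(-3097 + f(13))/(-4800 + H) = (-3097 + (1/2)/13)/(-4800 - 712) = (-3097 + (1/2)*(1/13))/(-5512) = (-3097 + 1/26)*(-1/5512) = -80521/26*(-1/5512) = 80521/143312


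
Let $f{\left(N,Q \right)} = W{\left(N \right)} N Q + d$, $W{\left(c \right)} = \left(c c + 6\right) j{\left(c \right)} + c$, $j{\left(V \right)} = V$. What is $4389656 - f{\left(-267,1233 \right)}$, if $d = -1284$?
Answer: $-6266866739812$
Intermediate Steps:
$W{\left(c \right)} = c + c \left(6 + c^{2}\right)$ ($W{\left(c \right)} = \left(c c + 6\right) c + c = \left(c^{2} + 6\right) c + c = \left(6 + c^{2}\right) c + c = c \left(6 + c^{2}\right) + c = c + c \left(6 + c^{2}\right)$)
$f{\left(N,Q \right)} = -1284 + Q N^{2} \left(7 + N^{2}\right)$ ($f{\left(N,Q \right)} = N \left(7 + N^{2}\right) N Q - 1284 = N^{2} \left(7 + N^{2}\right) Q - 1284 = Q N^{2} \left(7 + N^{2}\right) - 1284 = -1284 + Q N^{2} \left(7 + N^{2}\right)$)
$4389656 - f{\left(-267,1233 \right)} = 4389656 - \left(-1284 + 1233 \left(-267\right)^{2} \left(7 + \left(-267\right)^{2}\right)\right) = 4389656 - \left(-1284 + 1233 \cdot 71289 \left(7 + 71289\right)\right) = 4389656 - \left(-1284 + 1233 \cdot 71289 \cdot 71296\right) = 4389656 - \left(-1284 + 6266871130752\right) = 4389656 - 6266871129468 = -6266866739812$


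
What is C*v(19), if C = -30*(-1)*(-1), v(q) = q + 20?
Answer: -1170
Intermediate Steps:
v(q) = 20 + q
C = -30 (C = -5*(-6)*(-1) = 30*(-1) = -30)
C*v(19) = -30*(20 + 19) = -30*39 = -1170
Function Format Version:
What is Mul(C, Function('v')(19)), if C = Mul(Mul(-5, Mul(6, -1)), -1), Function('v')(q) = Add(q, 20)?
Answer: -1170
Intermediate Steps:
Function('v')(q) = Add(20, q)
C = -30 (C = Mul(Mul(-5, -6), -1) = Mul(30, -1) = -30)
Mul(C, Function('v')(19)) = Mul(-30, Add(20, 19)) = Mul(-30, 39) = -1170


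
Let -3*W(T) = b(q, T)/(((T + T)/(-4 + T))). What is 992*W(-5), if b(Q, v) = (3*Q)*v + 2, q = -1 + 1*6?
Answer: 108624/5 ≈ 21725.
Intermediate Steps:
q = 5 (q = -1 + 6 = 5)
b(Q, v) = 2 + 3*Q*v (b(Q, v) = 3*Q*v + 2 = 2 + 3*Q*v)
W(T) = -(-4 + T)*(2 + 15*T)/(6*T) (W(T) = -(2 + 3*5*T)/(3*((T + T)/(-4 + T))) = -(2 + 15*T)/(3*((2*T)/(-4 + T))) = -(2 + 15*T)/(3*(2*T/(-4 + T))) = -(2 + 15*T)*(-4 + T)/(2*T)/3 = -(-4 + T)*(2 + 15*T)/(6*T))
992*W(-5) = 992*(-⅙*(-4 - 5)*(2 + 15*(-5))/(-5)) = 992*(-⅙*(-⅕)*(-9)*(2 - 75)) = 992*(-⅙*(-⅕)*(-9)*(-73)) = 992*(219/10) = 108624/5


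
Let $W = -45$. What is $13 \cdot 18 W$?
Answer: $-10530$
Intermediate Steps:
$13 \cdot 18 W = 13 \cdot 18 \left(-45\right) = 234 \left(-45\right) = -10530$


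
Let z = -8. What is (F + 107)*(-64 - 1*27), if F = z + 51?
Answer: -13650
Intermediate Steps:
F = 43 (F = -8 + 51 = 43)
(F + 107)*(-64 - 1*27) = (43 + 107)*(-64 - 1*27) = 150*(-64 - 27) = 150*(-91) = -13650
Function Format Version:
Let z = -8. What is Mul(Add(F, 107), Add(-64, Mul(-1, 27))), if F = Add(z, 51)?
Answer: -13650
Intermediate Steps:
F = 43 (F = Add(-8, 51) = 43)
Mul(Add(F, 107), Add(-64, Mul(-1, 27))) = Mul(Add(43, 107), Add(-64, Mul(-1, 27))) = Mul(150, Add(-64, -27)) = Mul(150, -91) = -13650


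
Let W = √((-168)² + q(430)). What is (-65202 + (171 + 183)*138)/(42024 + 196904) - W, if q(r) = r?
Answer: -75/1096 - √28654 ≈ -169.34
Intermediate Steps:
W = √28654 (W = √((-168)² + 430) = √(28224 + 430) = √28654 ≈ 169.27)
(-65202 + (171 + 183)*138)/(42024 + 196904) - W = (-65202 + (171 + 183)*138)/(42024 + 196904) - √28654 = (-65202 + 354*138)/238928 - √28654 = (-65202 + 48852)*(1/238928) - √28654 = -16350*1/238928 - √28654 = -75/1096 - √28654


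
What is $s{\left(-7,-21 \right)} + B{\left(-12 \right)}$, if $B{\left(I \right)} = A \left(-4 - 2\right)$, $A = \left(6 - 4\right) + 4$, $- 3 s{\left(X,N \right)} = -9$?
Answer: $-33$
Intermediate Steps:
$s{\left(X,N \right)} = 3$ ($s{\left(X,N \right)} = \left(- \frac{1}{3}\right) \left(-9\right) = 3$)
$A = 6$ ($A = 2 + 4 = 6$)
$B{\left(I \right)} = -36$ ($B{\left(I \right)} = 6 \left(-4 - 2\right) = 6 \left(-6\right) = -36$)
$s{\left(-7,-21 \right)} + B{\left(-12 \right)} = 3 - 36 = -33$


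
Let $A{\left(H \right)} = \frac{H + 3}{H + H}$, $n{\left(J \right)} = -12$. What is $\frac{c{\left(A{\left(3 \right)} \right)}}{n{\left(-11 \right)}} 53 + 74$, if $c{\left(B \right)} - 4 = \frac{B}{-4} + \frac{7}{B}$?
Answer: $\frac{1273}{48} \approx 26.521$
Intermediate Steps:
$A{\left(H \right)} = \frac{3 + H}{2 H}$
$c{\left(B \right)} = 4 + \frac{7}{B} - \frac{B}{4}$ ($c{\left(B \right)} = 4 + \left(\frac{B}{-4} + \frac{7}{B}\right) = 4 + \left(B \left(- \frac{1}{4}\right) + \frac{7}{B}\right) = 4 - \left(- \frac{7}{B} + \frac{B}{4}\right) = 4 + \frac{7}{B} - \frac{B}{4}$)
$\frac{c{\left(A{\left(3 \right)} \right)}}{n{\left(-11 \right)}} 53 + 74 = \frac{4 + \frac{7}{\frac{1}{2} \cdot \frac{1}{3} \left(3 + 3\right)} - \frac{\frac{1}{2} \cdot \frac{1}{3} \left(3 + 3\right)}{4}}{-12} \cdot 53 + 74 = \left(4 + \frac{7}{\frac{1}{2} \cdot \frac{1}{3} \cdot 6} - \frac{\frac{1}{2} \cdot \frac{1}{3} \cdot 6}{4}\right) \left(- \frac{1}{12}\right) 53 + 74 = \left(4 + \frac{7}{1} - \frac{1}{4}\right) \left(- \frac{1}{12}\right) 53 + 74 = \left(4 + 7 \cdot 1 - \frac{1}{4}\right) \left(- \frac{1}{12}\right) 53 + 74 = \left(4 + 7 - \frac{1}{4}\right) \left(- \frac{1}{12}\right) 53 + 74 = \frac{43}{4} \left(- \frac{1}{12}\right) 53 + 74 = \left(- \frac{43}{48}\right) 53 + 74 = - \frac{2279}{48} + 74 = \frac{1273}{48}$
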